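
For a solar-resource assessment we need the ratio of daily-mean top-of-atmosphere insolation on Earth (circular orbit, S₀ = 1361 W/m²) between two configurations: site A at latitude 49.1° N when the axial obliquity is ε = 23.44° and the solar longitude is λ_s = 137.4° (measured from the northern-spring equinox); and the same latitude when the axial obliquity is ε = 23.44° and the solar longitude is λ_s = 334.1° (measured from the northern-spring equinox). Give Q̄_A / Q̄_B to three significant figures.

— Configuration A (φ=+49.1°):
Solar declination: sin δ = sin ε · sin λ_s = sin 23.44° × sin 137.4° = 0.26925, so δ = +15.620°.
cos H₀ = −tan(+49.1°) tan(+15.620°) = -0.3228, H₀ = 1.8994 rad.
Bracket: H₀ sin φ sin δ + cos φ cos δ sin H₀ = 1.8994×0.75585×0.26925 + 0.65474×0.96307×0.94648 = 0.386552 + 0.596813 = 0.983365.
Q̄ = (S₀/π) × [bracket] = (1361/π) × 0.983365 = 426.01 W/m².
— Configuration B (φ=+49.1°):
Solar declination: sin δ = sin ε · sin λ_s = sin 23.44° × sin 334.1° = -0.17375, so δ = -10.006°.
cos H₀ = −tan(+49.1°) tan(-10.006°) = 0.2037, H₀ = 1.3657 rad.
Bracket: H₀ sin φ sin δ + cos φ cos δ sin H₀ = 1.3657×0.75585×-0.17375 + 0.65474×0.98479×0.97904 = -0.179356 + 0.631267 = 0.451911.
Q̄ = (S₀/π) × [bracket] = (1361/π) × 0.451911 = 195.78 W/m².
Ratio Q̄_A / Q̄_B = 426.01 / 195.78 = 2.176.

Q̄_A / Q̄_B ≈ 2.18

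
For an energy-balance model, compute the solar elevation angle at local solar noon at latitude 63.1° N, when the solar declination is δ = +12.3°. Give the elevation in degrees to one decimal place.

39.2°

At local noon the hour angle is zero, so the zenith angle equals |φ − δ| = |+63.1° − (+12.300°)| = 50.800°.
Elevation = 90° − 50.800° = 39.2°.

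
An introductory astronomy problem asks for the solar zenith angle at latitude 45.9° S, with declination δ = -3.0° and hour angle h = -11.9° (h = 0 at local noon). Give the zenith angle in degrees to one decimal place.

cos θ_z = sin ϕ sin δ + cos ϕ cos δ cos h = 0.037584 + 0.680024 = 0.717608.
θ_z = arccos(0.717608) = 44.1°.

θ_z = 44.1°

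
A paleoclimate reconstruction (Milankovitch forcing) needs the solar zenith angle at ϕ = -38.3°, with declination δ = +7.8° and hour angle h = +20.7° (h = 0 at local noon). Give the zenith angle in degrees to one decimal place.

θ_z = 50.0°

cos θ_z = sin ϕ sin δ + cos ϕ cos δ cos h = -0.084114 + 0.727322 = 0.643208.
θ_z = arccos(0.643208) = 50.0°.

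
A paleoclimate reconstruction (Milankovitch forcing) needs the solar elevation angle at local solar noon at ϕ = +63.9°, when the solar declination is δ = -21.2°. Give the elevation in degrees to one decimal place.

At local noon the hour angle is zero, so the zenith angle equals |ϕ − δ| = |+63.9° − (-21.200°)| = 85.100°.
Elevation = 90° − 85.100° = 4.9°.

4.9°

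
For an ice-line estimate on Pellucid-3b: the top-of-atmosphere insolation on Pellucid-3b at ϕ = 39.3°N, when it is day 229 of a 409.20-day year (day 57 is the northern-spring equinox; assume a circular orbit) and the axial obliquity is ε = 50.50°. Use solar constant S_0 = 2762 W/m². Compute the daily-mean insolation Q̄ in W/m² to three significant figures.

Q̄ ≈ 990 W/m²

Solar longitude: L_s = 360° × (229 − 57)/409.20 = 151.320°.
sin δ = sin 50.50° × sin 151.320° = 0.37032, so δ = +21.735°.
cos h₀ = −tan(+39.3°) tan(+21.735°) = -0.3263, h₀ = 1.9032 rad.
Bracket: h₀ sin ϕ sin δ + cos ϕ cos δ sin h₀ = 1.9032×0.63338×0.37032 + 0.77384×0.92890×0.94527 = 0.446402 + 0.679479 = 1.125881.
Q̄ = (S_0/π) × [bracket] = (2762/π) × 1.125881 = 989.8 W/m².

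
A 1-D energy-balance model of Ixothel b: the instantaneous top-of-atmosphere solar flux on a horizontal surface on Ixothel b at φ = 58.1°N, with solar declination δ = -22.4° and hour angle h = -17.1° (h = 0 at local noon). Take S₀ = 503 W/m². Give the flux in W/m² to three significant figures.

72.2 W/m²

cos θ_z = sin φ sin δ + cos φ cos δ cos h = -0.323518 + 0.466968 = 0.143450.
Flux = S₀ · cos θ_z = 503 × 0.143450 = 72.16 W/m².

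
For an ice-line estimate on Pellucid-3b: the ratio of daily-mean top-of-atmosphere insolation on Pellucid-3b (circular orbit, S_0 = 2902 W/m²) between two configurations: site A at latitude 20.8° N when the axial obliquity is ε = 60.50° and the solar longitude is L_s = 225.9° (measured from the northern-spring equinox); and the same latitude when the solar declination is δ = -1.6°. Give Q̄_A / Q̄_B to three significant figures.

Q̄_A / Q̄_B ≈ 0.452

— Configuration A (ϕ=+20.8°):
Solar declination: sin δ = sin ε · sin L_s = sin 60.50° × sin 225.9° = -0.62503, so δ = -38.684°.
cos h₀ = −tan(+20.8°) tan(-38.684°) = 0.3042, h₀ = 1.2617 rad.
Bracket: h₀ sin ϕ sin δ + cos ϕ cos δ sin h₀ = 1.2617×0.35511×-0.62503 + 0.93483×0.78060×0.95262 = -0.280040 + 0.695154 = 0.415114.
Q̄ = (S_0/π) × [bracket] = (2902/π) × 0.415114 = 383.46 W/m².
— Configuration B (ϕ=+20.8°):
cos h₀ = −tan(+20.8°) tan(-1.600°) = 0.0106, h₀ = 1.5602 rad.
Bracket: h₀ sin ϕ sin δ + cos ϕ cos δ sin h₀ = 1.5602×0.35511×-0.02792 + 0.93483×0.99961×0.99994 = -0.015469 + 0.934409 = 0.918940.
Q̄ = (S_0/π) × [bracket] = (2902/π) × 0.918940 = 848.86 W/m².
Ratio Q̄_A / Q̄_B = 383.46 / 848.86 = 0.4517.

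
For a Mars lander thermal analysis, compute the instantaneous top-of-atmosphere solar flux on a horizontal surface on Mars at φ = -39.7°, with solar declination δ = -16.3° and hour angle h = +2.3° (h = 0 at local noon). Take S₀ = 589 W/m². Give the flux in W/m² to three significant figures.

540 W/m²

cos θ_z = sin φ sin δ + cos φ cos δ cos h = 0.179281 + 0.737879 = 0.917160.
Flux = S₀ · cos θ_z = 589 × 0.917160 = 540.2 W/m².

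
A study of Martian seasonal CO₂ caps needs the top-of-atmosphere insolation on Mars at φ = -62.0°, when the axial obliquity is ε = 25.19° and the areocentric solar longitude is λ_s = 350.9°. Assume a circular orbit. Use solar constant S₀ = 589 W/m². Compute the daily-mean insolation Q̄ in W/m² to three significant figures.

sin δ = sin 25.19° × sin 350.9° = -0.06732, so δ = -3.860°.
cos H₀ = −tan(-62.0°) tan(-3.860°) = -0.1269, H₀ = 1.6980 rad.
Bracket: H₀ sin φ sin δ + cos φ cos δ sin H₀ = 1.6980×-0.88295×-0.06732 + 0.46947×0.99773×0.99192 = 0.100929 + 0.464620 = 0.565549.
Q̄ = (S₀/π) × [bracket] = (589/π) × 0.565549 = 106.0 W/m².

Q̄ ≈ 106 W/m²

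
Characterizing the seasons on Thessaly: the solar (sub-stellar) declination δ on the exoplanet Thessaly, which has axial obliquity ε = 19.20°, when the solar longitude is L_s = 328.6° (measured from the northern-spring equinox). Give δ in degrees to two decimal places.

sin δ = sin ε · sin L_s = sin 19.20° × sin 328.6° = -0.171343.
δ = arcsin(-0.171343) = -9.87°.

δ = -9.87°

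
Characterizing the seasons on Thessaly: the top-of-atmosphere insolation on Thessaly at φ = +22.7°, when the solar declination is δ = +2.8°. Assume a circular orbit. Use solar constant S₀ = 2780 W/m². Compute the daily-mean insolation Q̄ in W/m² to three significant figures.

cos H₀ = −tan(+22.7°) tan(+2.800°) = -0.0205, H₀ = 1.5913 rad.
Bracket: H₀ sin φ sin δ + cos φ cos δ sin H₀ = 1.5913×0.38591×0.04885 + 0.92254×0.99881×0.99979 = 0.029999 + 0.921249 = 0.951248.
Q̄ = (S₀/π) × [bracket] = (2780/π) × 0.951248 = 841.8 W/m².

Q̄ ≈ 842 W/m²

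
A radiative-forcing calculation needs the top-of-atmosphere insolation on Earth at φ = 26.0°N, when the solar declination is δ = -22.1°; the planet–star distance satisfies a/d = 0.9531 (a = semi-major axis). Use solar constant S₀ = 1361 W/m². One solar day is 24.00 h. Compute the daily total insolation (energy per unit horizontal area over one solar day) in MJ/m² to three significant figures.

20.1 MJ/m²

cos H₀ = −tan(+26.0°) tan(-22.100°) = 0.1980, H₀ = 1.3714 rad.
Bracket: H₀ sin φ sin δ + cos φ cos δ sin H₀ = 1.3714×0.43837×-0.37622 + 0.89879×0.92653×0.98019 = -0.226176 + 0.816259 = 0.590083.
Inverse-square distance factor (a/d)² = 0.9531² = 0.908400.
Q̄ = (S₀/π) × 0.908400 × [bracket] = (1361/π) × 0.908400 × 0.590083 = 232.22 W/m².
Daily total = Q̄ × 24.00 h × 3600 s/h = 232.22 × 24.00 × 3600 / 10⁶ = 20.06 MJ/m².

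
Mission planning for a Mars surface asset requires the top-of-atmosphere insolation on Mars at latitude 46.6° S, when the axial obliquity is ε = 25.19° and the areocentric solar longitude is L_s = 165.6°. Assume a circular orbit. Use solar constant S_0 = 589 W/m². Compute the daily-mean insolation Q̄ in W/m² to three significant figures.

Q̄ ≈ 106 W/m²

sin δ = sin 25.19° × sin 165.6° = 0.10585, so δ = +6.076°.
cos h₀ = −tan(-46.6°) tan(+6.076°) = 0.1126, h₀ = 1.4580 rad.
Bracket: h₀ sin ϕ sin δ + cos ϕ cos δ sin h₀ = 1.4580×-0.72657×0.10585 + 0.68709×0.99438×0.99364 = -0.112131 + 0.678883 = 0.566752.
Q̄ = (S_0/π) × [bracket] = (589/π) × 0.566752 = 106.3 W/m².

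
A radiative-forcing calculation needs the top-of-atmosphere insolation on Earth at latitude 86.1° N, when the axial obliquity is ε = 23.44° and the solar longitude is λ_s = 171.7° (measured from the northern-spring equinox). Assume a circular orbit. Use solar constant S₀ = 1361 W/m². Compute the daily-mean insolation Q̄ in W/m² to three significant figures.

Q̄ ≈ 79.7 W/m²

Solar declination: sin δ = sin ε · sin λ_s = sin 23.44° × sin 171.7° = 0.05742, so δ = +3.292°.
cos H₀ = −tan(+86.1°) tan(+3.292°) = -0.8437, H₀ = 2.5749 rad.
Bracket: H₀ sin φ sin δ + cos φ cos δ sin H₀ = 2.5749×0.99768×0.05742 + 0.06802×0.99835×0.53680 = 0.147508 + 0.036453 = 0.183961.
Q̄ = (S₀/π) × [bracket] = (1361/π) × 0.183961 = 79.70 W/m².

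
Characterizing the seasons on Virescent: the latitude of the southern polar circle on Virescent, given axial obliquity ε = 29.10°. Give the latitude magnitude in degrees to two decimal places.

60.90°

The polar circle is the lowest latitude that experiences at least one full rotation of continuous darkness at the northern-summer solstice; it lies at |φ| = 90° − ε = 90° − 29.10° = 60.90°.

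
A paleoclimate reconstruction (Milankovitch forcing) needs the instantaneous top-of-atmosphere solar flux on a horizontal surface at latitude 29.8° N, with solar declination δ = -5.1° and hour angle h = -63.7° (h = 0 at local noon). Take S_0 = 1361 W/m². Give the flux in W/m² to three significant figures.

461 W/m²

cos θ_z = sin ϕ sin δ + cos ϕ cos δ cos h = -0.044178 + 0.382960 = 0.338782.
Flux = S_0 · cos θ_z = 1361 × 0.338782 = 461.1 W/m².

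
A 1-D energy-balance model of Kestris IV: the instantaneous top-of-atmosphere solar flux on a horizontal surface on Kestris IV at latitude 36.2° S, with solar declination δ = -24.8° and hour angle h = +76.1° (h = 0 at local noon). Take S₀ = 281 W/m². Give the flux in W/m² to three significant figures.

cos θ_z = sin φ sin δ + cos φ cos δ cos h = 0.247731 + 0.175977 = 0.423708.
Flux = S₀ · cos θ_z = 281 × 0.423708 = 119.1 W/m².

119 W/m²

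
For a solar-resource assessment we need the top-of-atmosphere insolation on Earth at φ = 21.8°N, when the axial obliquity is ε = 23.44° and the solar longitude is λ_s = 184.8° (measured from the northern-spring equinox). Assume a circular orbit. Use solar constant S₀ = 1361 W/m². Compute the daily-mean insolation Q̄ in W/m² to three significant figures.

Solar declination: sin δ = sin ε · sin λ_s = sin 23.44° × sin 184.8° = -0.03329, so δ = -1.908°.
cos H₀ = −tan(+21.8°) tan(-1.908°) = 0.0133, H₀ = 1.5575 rad.
Bracket: H₀ sin φ sin δ + cos φ cos δ sin H₀ = 1.5575×0.37137×-0.03329 + 0.92849×0.99945×0.99991 = -0.019255 + 0.927896 = 0.908641.
Q̄ = (S₀/π) × [bracket] = (1361/π) × 0.908641 = 393.6 W/m².

Q̄ ≈ 394 W/m²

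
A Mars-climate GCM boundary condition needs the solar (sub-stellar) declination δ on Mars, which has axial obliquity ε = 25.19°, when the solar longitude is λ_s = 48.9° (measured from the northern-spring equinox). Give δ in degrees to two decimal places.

sin δ = sin ε · sin λ_s = sin 25.19° × sin 48.9° = 0.320733.
δ = arcsin(0.320733) = +18.71°.

δ = +18.71°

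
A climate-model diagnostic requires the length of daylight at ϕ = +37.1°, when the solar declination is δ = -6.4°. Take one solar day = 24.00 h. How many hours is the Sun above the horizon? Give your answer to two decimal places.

11.35 h

cos h₀ = −tan ϕ · tan δ = −tan(+37.1°) × tan(-6.400°) = 0.0848, so h₀ = 1.4859 rad = 85.13°.
Daylight = 2h₀/(2π) × 24.00 h = (1.4859/π) × 24.00 = 11.35 h.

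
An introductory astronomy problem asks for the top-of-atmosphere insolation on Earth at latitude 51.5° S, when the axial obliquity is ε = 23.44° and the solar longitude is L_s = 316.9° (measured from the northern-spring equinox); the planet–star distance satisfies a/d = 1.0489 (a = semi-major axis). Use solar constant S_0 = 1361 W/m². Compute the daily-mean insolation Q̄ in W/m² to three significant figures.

Solar declination: sin δ = sin ε · sin L_s = sin 23.44° × sin 316.9° = -0.27180, so δ = -15.771°.
cos h₀ = −tan(-51.5°) tan(-15.771°) = -0.3551, h₀ = 1.9338 rad.
Bracket: h₀ sin ϕ sin δ + cos ϕ cos δ sin h₀ = 1.9338×-0.78261×-0.27180 + 0.62251×0.96235×0.93484 = 0.411345 + 0.560037 = 0.971382.
Inverse-square distance factor (a/d)² = 1.0489² = 1.100191.
Q̄ = (S_0/π) × 1.100191 × [bracket] = (1361/π) × 1.100191 × 0.971382 = 463.0 W/m².

Q̄ ≈ 463 W/m²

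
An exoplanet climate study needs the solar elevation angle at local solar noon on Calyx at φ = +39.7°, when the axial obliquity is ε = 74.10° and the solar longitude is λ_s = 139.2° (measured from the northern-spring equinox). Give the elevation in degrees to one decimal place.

89.2°

Solar declination: sin δ = sin ε · sin λ_s = sin 74.10° × sin 139.2° = 0.62842, so δ = +38.934°.
At local noon the hour angle is zero, so the zenith angle equals |φ − δ| = |+39.7° − (+38.934°)| = 0.766°.
Elevation = 90° − 0.766° = 89.2°.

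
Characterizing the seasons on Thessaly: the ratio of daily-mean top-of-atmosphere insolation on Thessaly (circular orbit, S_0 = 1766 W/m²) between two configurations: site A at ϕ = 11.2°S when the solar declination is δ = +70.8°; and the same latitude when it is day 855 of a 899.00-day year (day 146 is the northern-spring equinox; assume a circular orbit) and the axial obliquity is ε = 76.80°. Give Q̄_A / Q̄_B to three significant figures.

Q̄_A / Q̄_B ≈ 0.133

— Configuration A (ϕ=-11.2°):
cos h₀ = −tan(-11.2°) tan(+70.800°) = 0.5686, h₀ = 0.9660 rad.
Bracket: h₀ sin ϕ sin δ + cos ϕ cos δ sin h₀ = 0.9660×-0.19423×0.94438 + 0.98096×0.32887×0.82262 = -0.177190 + 0.265384 = 0.088194.
Q̄ = (S_0/π) × [bracket] = (1766/π) × 0.088194 = 49.577 W/m².
— Configuration B (ϕ=-11.2°):
Solar longitude: L_s = 360° × (855 − 146)/899.00 = 283.915°.
sin δ = sin 76.80° × sin 283.915° = -0.94501, so δ = -70.910°.
cos h₀ = −tan(-11.2°) tan(-70.910°) = -0.5721, h₀ = 2.1799 rad.
Bracket: h₀ sin ϕ sin δ + cos ϕ cos δ sin h₀ = 2.1799×-0.19423×-0.94501 + 0.98096×0.32705×0.82016 = 0.400119 + 0.263126 = 0.663245.
Q̄ = (S_0/π) × [bracket] = (1766/π) × 0.663245 = 372.83 W/m².
Ratio Q̄_A / Q̄_B = 49.577 / 372.83 = 0.1330.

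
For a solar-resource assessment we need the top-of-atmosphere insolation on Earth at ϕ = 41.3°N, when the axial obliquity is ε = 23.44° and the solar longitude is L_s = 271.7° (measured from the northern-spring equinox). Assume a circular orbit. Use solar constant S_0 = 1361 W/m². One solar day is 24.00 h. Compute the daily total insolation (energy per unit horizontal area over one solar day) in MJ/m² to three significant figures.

Solar declination: sin δ = sin ε · sin L_s = sin 23.44° × sin 271.7° = -0.39761, so δ = -23.429°.
cos h₀ = −tan(+41.3°) tan(-23.429°) = 0.3807, h₀ = 1.1802 rad.
Bracket: h₀ sin ϕ sin δ + cos ϕ cos δ sin h₀ = 1.1802×0.66000×-0.39761 + 0.75126×0.91755×0.92470 = -0.309711 + 0.637413 = 0.327702.
Q̄ = (S_0/π) × [bracket] = (1361/π) × 0.327702 = 141.97 W/m².
Daily total = Q̄ × 24.00 h × 3600 s/h = 141.97 × 24.00 × 3600 / 10⁶ = 12.27 MJ/m².

12.3 MJ/m²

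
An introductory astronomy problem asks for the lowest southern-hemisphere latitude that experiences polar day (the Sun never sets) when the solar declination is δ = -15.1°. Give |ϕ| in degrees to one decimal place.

Polar day requires cos h₀ = −tan ϕ tan δ ≤ −1, i.e. tan ϕ tan δ ≥ 1.
The boundary is |tan ϕ| · |tan δ| = 1, so |ϕ| = 90° − |δ| = 90° − 15.1° = 74.9° in the southern hemisphere.

|ϕ| = 74.9°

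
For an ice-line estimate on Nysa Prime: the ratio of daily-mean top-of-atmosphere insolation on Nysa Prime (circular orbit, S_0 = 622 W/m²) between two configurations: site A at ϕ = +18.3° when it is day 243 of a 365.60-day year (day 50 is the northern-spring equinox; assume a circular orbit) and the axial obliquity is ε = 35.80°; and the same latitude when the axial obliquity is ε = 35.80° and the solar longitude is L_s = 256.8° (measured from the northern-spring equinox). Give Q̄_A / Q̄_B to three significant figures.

— Configuration A (ϕ=+18.3°):
Solar longitude: L_s = 360° × (243 − 50)/365.60 = 190.044°.
sin δ = sin 35.80° × sin 190.044° = -0.10202, so δ = -5.855°.
cos h₀ = −tan(+18.3°) tan(-5.855°) = 0.0339, h₀ = 1.5369 rad.
Bracket: h₀ sin ϕ sin δ + cos ϕ cos δ sin h₀ = 1.5369×0.31399×-0.10202 + 0.94943×0.99478×0.99942 = -0.049232 + 0.943926 = 0.894694.
Q̄ = (S_0/π) × [bracket] = (622/π) × 0.894694 = 177.14 W/m².
— Configuration B (ϕ=+18.3°):
Solar declination: sin δ = sin ε · sin L_s = sin 35.80° × sin 256.8° = -0.56950, so δ = -34.716°.
cos h₀ = −tan(+18.3°) tan(-34.716°) = 0.2291, h₀ = 1.3396 rad.
Bracket: h₀ sin ϕ sin δ + cos ϕ cos δ sin h₀ = 1.3396×0.31399×-0.56950 + 0.94943×0.82199×0.97340 = -0.239544 + 0.759663 = 0.520119.
Q̄ = (S_0/π) × [bracket] = (622/π) × 0.520119 = 102.98 W/m².
Ratio Q̄_A / Q̄_B = 177.14 / 102.98 = 1.720.

Q̄_A / Q̄_B ≈ 1.72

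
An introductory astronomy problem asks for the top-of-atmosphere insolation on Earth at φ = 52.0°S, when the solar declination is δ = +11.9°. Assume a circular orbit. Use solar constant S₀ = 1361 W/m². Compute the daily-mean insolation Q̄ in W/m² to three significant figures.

Q̄ ≈ 160 W/m²

cos H₀ = −tan(-52.0°) tan(+11.900°) = 0.2697, H₀ = 1.2977 rad.
Bracket: H₀ sin φ sin δ + cos φ cos δ sin H₀ = 1.2977×-0.78801×0.20620 + 0.61566×0.97851×0.96294 = -0.210860 + 0.580103 = 0.369243.
Q̄ = (S₀/π) × [bracket] = (1361/π) × 0.369243 = 160.0 W/m².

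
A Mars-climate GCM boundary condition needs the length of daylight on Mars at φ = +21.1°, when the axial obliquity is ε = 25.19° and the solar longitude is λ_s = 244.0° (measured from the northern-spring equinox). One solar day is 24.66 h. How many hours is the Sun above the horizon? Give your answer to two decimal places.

Solar declination: sin δ = sin ε · sin λ_s = sin 25.19° × sin 244.0° = -0.38255, so δ = -22.491°.
cos H₀ = −tan φ · tan δ = −tan(+21.1°) × tan(-22.491°) = 0.1598, so H₀ = 1.4103 rad = 80.81°.
Daylight = 2H₀/(2π) × 24.66 h = (1.4103/π) × 24.66 = 11.07 h.

11.07 h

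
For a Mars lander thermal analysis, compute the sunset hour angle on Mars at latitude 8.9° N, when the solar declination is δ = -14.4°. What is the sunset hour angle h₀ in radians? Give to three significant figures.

cos h₀ = −tan ϕ · tan δ = −tan(+8.9°) × tan(-14.400°) = 0.0402, so h₀ = 1.5306 rad = 87.70°.

h₀ = 1.53 rad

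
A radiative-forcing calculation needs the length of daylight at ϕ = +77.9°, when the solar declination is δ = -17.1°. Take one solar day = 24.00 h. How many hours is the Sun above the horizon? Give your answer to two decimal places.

cos h₀ = −tan ϕ · tan δ = 1.4350 ≥ 1, so the Sun never rises (polar night) and h₀ = 0.
Daylight = 2h₀/(2π) × 24.00 h = (0.0000/π) × 24.00 = 0.00 h.

0.00 h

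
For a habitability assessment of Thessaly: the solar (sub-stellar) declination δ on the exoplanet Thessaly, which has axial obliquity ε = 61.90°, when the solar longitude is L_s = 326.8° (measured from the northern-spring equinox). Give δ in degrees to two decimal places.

sin δ = sin ε · sin L_s = sin 61.90° × sin 326.8° = -0.483020.
δ = arcsin(-0.483020) = -28.88°.

δ = -28.88°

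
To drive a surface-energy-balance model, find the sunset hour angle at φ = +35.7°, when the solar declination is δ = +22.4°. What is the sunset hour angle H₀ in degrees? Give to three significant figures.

cos H₀ = −tan φ · tan δ = −tan(+35.7°) × tan(+22.400°) = -0.2962, so H₀ = 1.8715 rad = 107.23°.

H₀ = 107°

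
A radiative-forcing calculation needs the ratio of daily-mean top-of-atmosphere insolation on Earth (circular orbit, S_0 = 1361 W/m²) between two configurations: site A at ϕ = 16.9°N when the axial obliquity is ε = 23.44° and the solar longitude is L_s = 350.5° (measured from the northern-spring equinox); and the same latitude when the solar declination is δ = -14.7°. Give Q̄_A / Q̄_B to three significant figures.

Q̄_A / Q̄_B ≈ 1.14

— Configuration A (ϕ=+16.9°):
Solar declination: sin δ = sin ε · sin L_s = sin 23.44° × sin 350.5° = -0.06565, so δ = -3.764°.
cos h₀ = −tan(+16.9°) tan(-3.764°) = 0.0200, h₀ = 1.5508 rad.
Bracket: h₀ sin ϕ sin δ + cos ϕ cos δ sin h₀ = 1.5508×0.29070×-0.06565 + 0.95681×0.99784×0.99980 = -0.029596 + 0.954552 = 0.924956.
Q̄ = (S_0/π) × [bracket] = (1361/π) × 0.924956 = 400.71 W/m².
— Configuration B (ϕ=+16.9°):
cos h₀ = −tan(+16.9°) tan(-14.700°) = 0.0797, h₀ = 1.4910 rad.
Bracket: h₀ sin ϕ sin δ + cos ϕ cos δ sin h₀ = 1.4910×0.29070×-0.25376 + 0.95681×0.96727×0.99682 = -0.109988 + 0.922551 = 0.812563.
Q̄ = (S_0/π) × [bracket] = (1361/π) × 0.812563 = 352.02 W/m².
Ratio Q̄_A / Q̄_B = 400.71 / 352.02 = 1.138.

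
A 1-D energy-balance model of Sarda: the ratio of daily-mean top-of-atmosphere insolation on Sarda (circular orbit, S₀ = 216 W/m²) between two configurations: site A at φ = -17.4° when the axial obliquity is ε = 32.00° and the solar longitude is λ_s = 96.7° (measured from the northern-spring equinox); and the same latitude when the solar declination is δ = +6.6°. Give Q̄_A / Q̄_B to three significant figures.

Q̄_A / Q̄_B ≈ 0.648

— Configuration A (φ=-17.4°):
Solar declination: sin δ = sin ε · sin λ_s = sin 32.00° × sin 96.7° = 0.52630, so δ = +31.756°.
cos H₀ = −tan(-17.4°) tan(+31.756°) = 0.1940, H₀ = 1.3756 rad.
Bracket: H₀ sin φ sin δ + cos φ cos δ sin H₀ = 1.3756×-0.29904×0.52630 + 0.95424×0.85030×0.98101 = -0.216498 + 0.795982 = 0.579484.
Q̄ = (S₀/π) × [bracket] = (216/π) × 0.579484 = 39.842 W/m².
— Configuration B (φ=-17.4°):
cos H₀ = −tan(-17.4°) tan(+6.600°) = 0.0363, H₀ = 1.5345 rad.
Bracket: H₀ sin φ sin δ + cos φ cos δ sin H₀ = 1.5345×-0.29904×0.11494 + 0.95424×0.99337×0.99934 = -0.052743 + 0.947288 = 0.894545.
Q̄ = (S₀/π) × [bracket] = (216/π) × 0.894545 = 61.504 W/m².
Ratio Q̄_A / Q̄_B = 39.842 / 61.504 = 0.6478.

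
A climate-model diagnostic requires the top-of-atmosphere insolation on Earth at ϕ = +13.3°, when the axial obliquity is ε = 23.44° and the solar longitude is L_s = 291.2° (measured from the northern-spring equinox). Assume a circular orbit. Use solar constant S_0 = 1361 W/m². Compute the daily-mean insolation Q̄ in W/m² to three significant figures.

Q̄ ≈ 335 W/m²

Solar declination: sin δ = sin ε · sin L_s = sin 23.44° × sin 291.2° = -0.37087, so δ = -21.769°.
cos h₀ = −tan(+13.3°) tan(-21.769°) = 0.0944, h₀ = 1.4763 rad.
Bracket: h₀ sin ϕ sin δ + cos ϕ cos δ sin h₀ = 1.4763×0.23005×-0.37087 + 0.97318×0.92869×0.99553 = -0.125956 + 0.899743 = 0.773787.
Q̄ = (S_0/π) × [bracket] = (1361/π) × 0.773787 = 335.2 W/m².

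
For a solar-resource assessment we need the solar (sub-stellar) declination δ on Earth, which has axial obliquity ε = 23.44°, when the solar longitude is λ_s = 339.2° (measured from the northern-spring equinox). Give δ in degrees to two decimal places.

sin δ = sin ε · sin λ_s = sin 23.44° × sin 339.2° = -0.141257.
δ = arcsin(-0.141257) = -8.12°.

δ = -8.12°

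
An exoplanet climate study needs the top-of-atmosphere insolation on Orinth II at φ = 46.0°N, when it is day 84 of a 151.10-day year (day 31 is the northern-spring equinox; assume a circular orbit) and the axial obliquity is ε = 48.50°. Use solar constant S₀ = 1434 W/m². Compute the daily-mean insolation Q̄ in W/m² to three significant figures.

Solar longitude: λ_s = 360° × (84 − 31)/151.10 = 126.274°.
sin δ = sin 48.50° × sin 126.274° = 0.60381, so δ = +37.143°.
cos H₀ = −tan(+46.0°) tan(+37.143°) = -0.7844, H₀ = 2.4725 rad.
Bracket: H₀ sin φ sin δ + cos φ cos δ sin H₀ = 2.4725×0.71934×0.60381 + 0.69466×0.79713×0.62027 = 1.073917 + 0.343465 = 1.417382.
Q̄ = (S₀/π) × [bracket] = (1434/π) × 1.417382 = 647.0 W/m².

Q̄ ≈ 647 W/m²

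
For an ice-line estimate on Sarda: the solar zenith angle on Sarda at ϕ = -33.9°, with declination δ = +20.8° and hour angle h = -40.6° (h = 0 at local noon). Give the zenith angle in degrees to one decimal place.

θ_z = 67.0°

cos θ_z = sin ϕ sin δ + cos ϕ cos δ cos h = -0.198059 + 0.589131 = 0.391072.
θ_z = arccos(0.391072) = 67.0°.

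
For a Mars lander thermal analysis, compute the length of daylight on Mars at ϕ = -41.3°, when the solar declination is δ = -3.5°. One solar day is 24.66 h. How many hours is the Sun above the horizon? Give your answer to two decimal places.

12.75 h

cos h₀ = −tan ϕ · tan δ = −tan(-41.3°) × tan(-3.500°) = -0.0537, so h₀ = 1.6246 rad = 93.08°.
Daylight = 2h₀/(2π) × 24.66 h = (1.6246/π) × 24.66 = 12.75 h.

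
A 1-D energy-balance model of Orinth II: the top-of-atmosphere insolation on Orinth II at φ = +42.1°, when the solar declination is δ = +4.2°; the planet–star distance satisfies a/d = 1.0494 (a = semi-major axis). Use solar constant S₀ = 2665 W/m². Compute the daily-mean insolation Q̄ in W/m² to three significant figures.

cos H₀ = −tan(+42.1°) tan(+4.200°) = -0.0664, H₀ = 1.6372 rad.
Bracket: H₀ sin φ sin δ + cos φ cos δ sin H₀ = 1.6372×0.67043×0.07324 + 0.74198×0.99731×0.99780 = 0.080390 + 0.738356 = 0.818746.
Inverse-square distance factor (a/d)² = 1.0494² = 1.101240.
Q̄ = (S₀/π) × 1.101240 × [bracket] = (2665/π) × 1.101240 × 0.818746 = 764.9 W/m².

Q̄ ≈ 765 W/m²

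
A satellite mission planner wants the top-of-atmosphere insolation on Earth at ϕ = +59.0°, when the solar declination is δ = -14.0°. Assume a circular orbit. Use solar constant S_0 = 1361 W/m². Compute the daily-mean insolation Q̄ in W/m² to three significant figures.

cos h₀ = −tan(+59.0°) tan(-14.000°) = 0.4150, h₀ = 1.1429 rad.
Bracket: h₀ sin ϕ sin δ + cos ϕ cos δ sin h₀ = 1.1429×0.85717×-0.24192 + 0.51504×0.97030×0.90984 = -0.236999 + 0.454686 = 0.217687.
Q̄ = (S_0/π) × [bracket] = (1361/π) × 0.217687 = 94.31 W/m².

Q̄ ≈ 94.3 W/m²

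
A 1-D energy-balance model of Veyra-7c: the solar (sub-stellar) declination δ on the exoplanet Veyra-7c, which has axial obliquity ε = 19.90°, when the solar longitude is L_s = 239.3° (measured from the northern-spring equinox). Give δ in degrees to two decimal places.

sin δ = sin ε · sin L_s = sin 19.90° × sin 239.3° = -0.292676.
δ = arcsin(-0.292676) = -17.02°.

δ = -17.02°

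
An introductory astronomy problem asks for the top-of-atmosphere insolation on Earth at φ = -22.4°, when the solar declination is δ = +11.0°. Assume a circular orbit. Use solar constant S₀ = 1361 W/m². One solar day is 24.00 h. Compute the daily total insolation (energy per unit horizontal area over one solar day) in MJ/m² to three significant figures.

29.8 MJ/m²

cos H₀ = −tan(-22.4°) tan(+11.000°) = 0.0801, H₀ = 1.4906 rad.
Bracket: H₀ sin φ sin δ + cos φ cos δ sin H₀ = 1.4906×-0.38107×0.19081 + 0.92455×0.98163×0.99679 = -0.108384 + 0.904653 = 0.796269.
Q̄ = (S₀/π) × [bracket] = (1361/π) × 0.796269 = 344.96 W/m².
Daily total = Q̄ × 24.00 h × 3600 s/h = 344.96 × 24.00 × 3600 / 10⁶ = 29.80 MJ/m².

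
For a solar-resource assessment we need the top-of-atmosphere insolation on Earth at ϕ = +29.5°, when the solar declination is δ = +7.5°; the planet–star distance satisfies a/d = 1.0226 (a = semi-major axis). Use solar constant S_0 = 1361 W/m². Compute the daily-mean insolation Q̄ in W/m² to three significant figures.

cos h₀ = −tan(+29.5°) tan(+7.500°) = -0.0745, h₀ = 1.6454 rad.
Bracket: h₀ sin ϕ sin δ + cos ϕ cos δ sin h₀ = 1.6454×0.49242×0.13053 + 0.87036×0.99144×0.99722 = 0.105759 + 0.860511 = 0.966270.
Inverse-square distance factor (a/d)² = 1.0226² = 1.045711.
Q̄ = (S_0/π) × 1.045711 × [bracket] = (1361/π) × 1.045711 × 0.966270 = 437.7 W/m².

Q̄ ≈ 438 W/m²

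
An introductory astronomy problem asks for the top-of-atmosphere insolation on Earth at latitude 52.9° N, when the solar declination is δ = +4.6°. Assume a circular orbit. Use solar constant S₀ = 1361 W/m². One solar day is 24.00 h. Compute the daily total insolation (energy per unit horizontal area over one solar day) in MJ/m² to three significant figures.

26.4 MJ/m²

cos H₀ = −tan(+52.9°) tan(+4.600°) = -0.1064, H₀ = 1.6774 rad.
Bracket: H₀ sin φ sin δ + cos φ cos δ sin H₀ = 1.6774×0.79758×0.08020 + 0.60321×0.99678×0.99433 = 0.107296 + 0.597858 = 0.705154.
Q̄ = (S₀/π) × [bracket] = (1361/π) × 0.705154 = 305.49 W/m².
Daily total = Q̄ × 24.00 h × 3600 s/h = 305.49 × 24.00 × 3600 / 10⁶ = 26.39 MJ/m².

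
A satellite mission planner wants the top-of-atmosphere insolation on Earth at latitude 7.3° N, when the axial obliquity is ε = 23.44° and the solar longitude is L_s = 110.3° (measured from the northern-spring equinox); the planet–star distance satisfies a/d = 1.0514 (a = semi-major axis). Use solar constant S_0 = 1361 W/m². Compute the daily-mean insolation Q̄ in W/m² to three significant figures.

Q̄ ≈ 477 W/m²

Solar declination: sin δ = sin ε · sin L_s = sin 23.44° × sin 110.3° = 0.37308, so δ = +21.906°.
cos h₀ = −tan(+7.3°) tan(+21.906°) = -0.0515, h₀ = 1.6223 rad.
Bracket: h₀ sin ϕ sin δ + cos ϕ cos δ sin h₀ = 1.6223×0.12706×0.37308 + 0.99189×0.92780×0.99867 = 0.076903 + 0.919052 = 0.995955.
Inverse-square distance factor (a/d)² = 1.0514² = 1.105442.
Q̄ = (S_0/π) × 1.105442 × [bracket] = (1361/π) × 1.105442 × 0.995955 = 477.0 W/m².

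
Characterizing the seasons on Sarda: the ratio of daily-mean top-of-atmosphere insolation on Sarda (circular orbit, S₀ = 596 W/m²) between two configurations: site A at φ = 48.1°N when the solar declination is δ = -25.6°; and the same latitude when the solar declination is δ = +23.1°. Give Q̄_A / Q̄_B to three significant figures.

Q̄_A / Q̄_B ≈ 0.162

— Configuration A (φ=+48.1°):
cos H₀ = −tan(+48.1°) tan(-25.600°) = 0.5340, H₀ = 1.0075 rad.
Bracket: H₀ sin φ sin δ + cos φ cos δ sin H₀ = 1.0075×0.74431×-0.43209 + 0.66783×0.90183×0.84549 = -0.324021 + 0.509213 = 0.185192.
Q̄ = (S₀/π) × [bracket] = (596/π) × 0.185192 = 35.133 W/m².
— Configuration B (φ=+48.1°):
cos H₀ = −tan(+48.1°) tan(+23.100°) = -0.4754, H₀ = 2.0662 rad.
Bracket: H₀ sin φ sin δ + cos φ cos δ sin H₀ = 2.0662×0.74431×0.39234 + 0.66783×0.91982×0.87978 = 0.603377 + 0.540434 = 1.143811.
Q̄ = (S₀/π) × [bracket] = (596/π) × 1.143811 = 217.00 W/m².
Ratio Q̄_A / Q̄_B = 35.133 / 217.00 = 0.1619.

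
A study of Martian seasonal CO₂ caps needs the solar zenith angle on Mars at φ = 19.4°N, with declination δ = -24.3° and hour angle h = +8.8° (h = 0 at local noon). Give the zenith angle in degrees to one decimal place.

cos θ_z = sin φ sin δ + cos φ cos δ cos h = -0.136689 + 0.849537 = 0.712848.
θ_z = arccos(0.712848) = 44.5°.

θ_z = 44.5°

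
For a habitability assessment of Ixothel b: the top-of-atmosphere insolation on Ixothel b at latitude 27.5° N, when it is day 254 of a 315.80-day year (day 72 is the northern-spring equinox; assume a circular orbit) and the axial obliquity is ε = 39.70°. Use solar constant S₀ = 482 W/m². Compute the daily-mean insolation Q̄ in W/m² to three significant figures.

Solar longitude: λ_s = 360° × (254 − 72)/315.80 = 207.473°.
sin δ = sin 39.70° × sin 207.473° = -0.29468, so δ = -17.139°.
cos H₀ = −tan(+27.5°) tan(-17.139°) = 0.1605, H₀ = 1.4096 rad.
Bracket: H₀ sin φ sin δ + cos φ cos δ sin H₀ = 1.4096×0.46175×-0.29468 + 0.88701×0.95559×0.98703 = -0.191802 + 0.836624 = 0.644822.
Q̄ = (S₀/π) × [bracket] = (482/π) × 0.644822 = 98.93 W/m².

Q̄ ≈ 98.9 W/m²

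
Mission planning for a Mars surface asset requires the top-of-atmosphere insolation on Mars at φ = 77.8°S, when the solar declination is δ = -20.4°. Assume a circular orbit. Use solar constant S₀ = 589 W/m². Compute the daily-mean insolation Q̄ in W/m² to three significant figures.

Q̄ ≈ 201 W/m²

cos H₀ = −tan(-77.8°) tan(-20.400°) = -1.7201 ≤ −1 ⇒ polar day, H₀ = π.
Bracket: H₀ sin φ sin δ + cos φ cos δ sin H₀ = 3.1416×-0.97742×-0.34857 + 0.21132×0.93728×0.00000 = 1.070341 + 0.000000 = 1.070341.
Q̄ = (S₀/π) × [bracket] = (589/π) × 1.070341 = 200.7 W/m².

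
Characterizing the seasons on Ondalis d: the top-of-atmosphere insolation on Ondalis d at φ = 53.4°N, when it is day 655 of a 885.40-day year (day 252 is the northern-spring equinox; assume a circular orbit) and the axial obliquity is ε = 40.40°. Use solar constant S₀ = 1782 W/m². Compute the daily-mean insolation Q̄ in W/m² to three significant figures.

Solar longitude: λ_s = 360° × (655 − 252)/885.40 = 163.858°.
sin δ = sin 40.40° × sin 163.858° = 0.18019, so δ = +10.381°.
cos H₀ = −tan(+53.4°) tan(+10.381°) = -0.2467, H₀ = 1.8200 rad.
Bracket: H₀ sin φ sin δ + cos φ cos δ sin H₀ = 1.8200×0.80282×0.18019 + 0.59622×0.98363×0.96910 = 0.263281 + 0.568338 = 0.831619.
Q̄ = (S₀/π) × [bracket] = (1782/π) × 0.831619 = 471.7 W/m².

Q̄ ≈ 472 W/m²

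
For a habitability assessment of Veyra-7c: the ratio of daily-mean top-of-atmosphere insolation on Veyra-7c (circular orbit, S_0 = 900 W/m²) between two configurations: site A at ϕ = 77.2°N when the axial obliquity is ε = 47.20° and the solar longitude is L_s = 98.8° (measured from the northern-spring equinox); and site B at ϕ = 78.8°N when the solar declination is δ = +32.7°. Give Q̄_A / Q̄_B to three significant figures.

— Configuration A (ϕ=+77.2°):
Solar declination: sin δ = sin ε · sin L_s = sin 47.20° × sin 98.8° = 0.72509, so δ = +46.477°.
cos h₀ = −tan(+77.2°) tan(+46.477°) = -4.6344 ≤ −1 ⇒ polar day, h₀ = π.
Bracket: h₀ sin ϕ sin δ + cos ϕ cos δ sin h₀ = 3.1416×0.97515×0.72509 + 0.22155×0.68865×0.00000 = 2.221336 + 0.000000 = 2.221336.
Q̄ = (S_0/π) × [bracket] = (900/π) × 2.221336 = 636.37 W/m².
— Configuration B (ϕ=+78.8°):
cos h₀ = −tan(+78.8°) tan(+32.700°) = -3.2423 ≤ −1 ⇒ polar day, h₀ = π.
Bracket: h₀ sin ϕ sin δ + cos ϕ cos δ sin h₀ = 3.1416×0.98096×0.54024 + 0.19423×0.84151×0.00000 = 1.664903 + 0.000000 = 1.664903.
Q̄ = (S_0/π) × [bracket] = (900/π) × 1.664903 = 476.96 W/m².
Ratio Q̄_A / Q̄_B = 636.37 / 476.96 = 1.334.

Q̄_A / Q̄_B ≈ 1.33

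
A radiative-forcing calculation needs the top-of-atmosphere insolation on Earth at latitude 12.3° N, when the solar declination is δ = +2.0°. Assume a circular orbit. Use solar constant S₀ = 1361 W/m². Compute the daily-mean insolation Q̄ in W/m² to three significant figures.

cos H₀ = −tan(+12.3°) tan(+2.000°) = -0.0076, H₀ = 1.5784 rad.
Bracket: H₀ sin φ sin δ + cos φ cos δ sin H₀ = 1.5784×0.21303×0.03490 + 0.97705×0.99939×0.99997 = 0.011735 + 0.976425 = 0.988160.
Q̄ = (S₀/π) × [bracket] = (1361/π) × 0.988160 = 428.1 W/m².

Q̄ ≈ 428 W/m²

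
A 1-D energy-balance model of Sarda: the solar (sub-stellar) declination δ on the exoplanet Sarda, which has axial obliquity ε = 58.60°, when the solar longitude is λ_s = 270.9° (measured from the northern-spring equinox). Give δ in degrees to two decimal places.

sin δ = sin ε · sin λ_s = sin 58.60° × sin 270.9° = -0.853445.
δ = arcsin(-0.853445) = -58.59°.

δ = -58.59°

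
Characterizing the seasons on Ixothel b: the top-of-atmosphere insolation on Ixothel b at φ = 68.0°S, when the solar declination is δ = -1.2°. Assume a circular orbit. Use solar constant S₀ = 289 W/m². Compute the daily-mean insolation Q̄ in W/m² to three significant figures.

cos H₀ = −tan(-68.0°) tan(-1.200°) = -0.0518, H₀ = 1.6227 rad.
Bracket: H₀ sin φ sin δ + cos φ cos δ sin H₀ = 1.6227×-0.92718×-0.02094 + 0.37461×0.99978×0.99866 = 0.031505 + 0.374026 = 0.405531.
Q̄ = (S₀/π) × [bracket] = (289/π) × 0.405531 = 37.31 W/m².

Q̄ ≈ 37.3 W/m²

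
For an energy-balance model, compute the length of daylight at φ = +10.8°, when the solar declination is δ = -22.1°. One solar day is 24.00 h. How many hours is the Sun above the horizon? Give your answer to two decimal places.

cos H₀ = −tan φ · tan δ = −tan(+10.8°) × tan(-22.100°) = 0.0775, so H₀ = 1.4933 rad = 85.56°.
Daylight = 2H₀/(2π) × 24.00 h = (1.4933/π) × 24.00 = 11.41 h.

11.41 h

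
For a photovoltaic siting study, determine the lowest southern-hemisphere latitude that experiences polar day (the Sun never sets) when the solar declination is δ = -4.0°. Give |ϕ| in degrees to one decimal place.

|ϕ| = 86.0°

Polar day requires cos h₀ = −tan ϕ tan δ ≤ −1, i.e. tan ϕ tan δ ≥ 1.
The boundary is |tan ϕ| · |tan δ| = 1, so |ϕ| = 90° − |δ| = 90° − 4.0° = 86.0° in the southern hemisphere.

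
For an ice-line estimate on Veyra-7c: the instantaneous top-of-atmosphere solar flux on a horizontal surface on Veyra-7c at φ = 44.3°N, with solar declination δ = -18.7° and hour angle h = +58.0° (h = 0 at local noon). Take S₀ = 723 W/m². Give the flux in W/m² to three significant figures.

cos θ_z = sin φ sin δ + cos φ cos δ cos h = -0.223921 + 0.359238 = 0.135317.
Flux = S₀ · cos θ_z = 723 × 0.135317 = 97.83 W/m².

97.8 W/m²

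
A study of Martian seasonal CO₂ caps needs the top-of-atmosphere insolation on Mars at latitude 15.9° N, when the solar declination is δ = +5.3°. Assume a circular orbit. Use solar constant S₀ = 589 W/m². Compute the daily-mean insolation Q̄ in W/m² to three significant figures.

cos H₀ = −tan(+15.9°) tan(+5.300°) = -0.0264, H₀ = 1.5972 rad.
Bracket: H₀ sin φ sin δ + cos φ cos δ sin H₀ = 1.5972×0.27396×0.09237 + 0.96174×0.99572×0.99965 = 0.040418 + 0.957289 = 0.997707.
Q̄ = (S₀/π) × [bracket] = (589/π) × 0.997707 = 187.1 W/m².

Q̄ ≈ 187 W/m²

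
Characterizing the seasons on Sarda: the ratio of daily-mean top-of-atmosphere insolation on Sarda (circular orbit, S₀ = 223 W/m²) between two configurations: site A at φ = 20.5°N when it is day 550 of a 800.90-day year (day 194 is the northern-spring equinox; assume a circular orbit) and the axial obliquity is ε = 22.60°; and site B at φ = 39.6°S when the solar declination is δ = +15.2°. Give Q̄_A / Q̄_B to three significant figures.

Q̄_A / Q̄_B ≈ 2.00

— Configuration A (φ=+20.5°):
Solar longitude: λ_s = 360° × (550 − 194)/800.90 = 160.020°.
sin δ = sin 22.60° × sin 160.020° = 0.13131, so δ = +7.545°.
cos H₀ = −tan(+20.5°) tan(+7.545°) = -0.0495, H₀ = 1.6203 rad.
Bracket: H₀ sin φ sin δ + cos φ cos δ sin H₀ = 1.6203×0.35021×0.13131 + 0.93667×0.99134×0.99877 = 0.074511 + 0.927416 = 1.001927.
Q̄ = (S₀/π) × [bracket] = (223/π) × 1.001927 = 71.120 W/m².
— Configuration B (φ=-39.6°):
cos H₀ = −tan(-39.6°) tan(+15.200°) = 0.2248, H₀ = 1.3441 rad.
Bracket: H₀ sin φ sin δ + cos φ cos δ sin H₀ = 1.3441×-0.63742×0.26219 + 0.77051×0.96502×0.97441 = -0.224633 + 0.724530 = 0.499897.
Q̄ = (S₀/π) × [bracket] = (223/π) × 0.499897 = 35.484 W/m².
Ratio Q̄_A / Q̄_B = 71.120 / 35.484 = 2.004.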